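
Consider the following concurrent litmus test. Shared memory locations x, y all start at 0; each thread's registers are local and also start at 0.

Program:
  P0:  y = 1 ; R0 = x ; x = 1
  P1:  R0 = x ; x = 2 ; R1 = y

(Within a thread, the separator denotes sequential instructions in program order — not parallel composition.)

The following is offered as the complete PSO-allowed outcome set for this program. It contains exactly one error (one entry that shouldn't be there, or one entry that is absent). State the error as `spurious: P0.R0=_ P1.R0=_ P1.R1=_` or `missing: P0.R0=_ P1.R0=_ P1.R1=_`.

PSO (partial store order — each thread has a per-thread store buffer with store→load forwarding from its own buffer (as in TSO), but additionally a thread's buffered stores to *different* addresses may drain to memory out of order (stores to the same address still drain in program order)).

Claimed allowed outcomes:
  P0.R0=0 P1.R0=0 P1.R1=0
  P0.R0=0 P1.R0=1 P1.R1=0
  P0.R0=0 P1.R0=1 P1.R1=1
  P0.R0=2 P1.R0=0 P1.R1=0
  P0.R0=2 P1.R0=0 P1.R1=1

outcome vector order: (P0.R0,P1.R0,P1.R1)
PSO (6): 0/0/0; 0/0/1; 0/1/0; 0/1/1; 2/0/0; 2/0/1
PSO∖claimed = {0/0/1}

missing: P0.R0=0 P1.R0=0 P1.R1=1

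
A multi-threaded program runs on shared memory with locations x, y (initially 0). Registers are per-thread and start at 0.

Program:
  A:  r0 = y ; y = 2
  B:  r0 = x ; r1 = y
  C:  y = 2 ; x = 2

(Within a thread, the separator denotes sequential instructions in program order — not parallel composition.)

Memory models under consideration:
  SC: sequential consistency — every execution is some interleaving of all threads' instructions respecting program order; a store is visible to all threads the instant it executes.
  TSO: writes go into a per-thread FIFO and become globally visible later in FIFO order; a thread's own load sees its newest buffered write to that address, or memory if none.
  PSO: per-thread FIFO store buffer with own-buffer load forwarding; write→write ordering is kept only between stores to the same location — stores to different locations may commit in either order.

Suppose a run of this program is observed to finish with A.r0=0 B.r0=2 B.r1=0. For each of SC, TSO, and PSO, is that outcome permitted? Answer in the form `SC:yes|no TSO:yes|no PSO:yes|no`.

outcome vector order: (A.r0,B.r0,B.r1)
[SC] allowed = {000 002 022 200 202 222}
[TSO] allowed = {000 002 022 200 202 222}
[PSO] allowed = {000 002 020 022 200 202 220 222}
target 020 ∈ {PSO}

SC:no TSO:no PSO:yes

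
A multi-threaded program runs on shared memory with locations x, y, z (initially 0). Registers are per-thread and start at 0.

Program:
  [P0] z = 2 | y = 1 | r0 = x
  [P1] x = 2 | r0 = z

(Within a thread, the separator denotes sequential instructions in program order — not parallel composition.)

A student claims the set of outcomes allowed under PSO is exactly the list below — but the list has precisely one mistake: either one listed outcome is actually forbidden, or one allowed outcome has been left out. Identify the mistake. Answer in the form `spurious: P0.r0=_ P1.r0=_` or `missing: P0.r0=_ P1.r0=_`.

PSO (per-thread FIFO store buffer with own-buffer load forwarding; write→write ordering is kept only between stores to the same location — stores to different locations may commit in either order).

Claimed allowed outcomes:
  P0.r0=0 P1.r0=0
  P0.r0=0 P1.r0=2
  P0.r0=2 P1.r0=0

outcome vector order: (P0.r0,P1.r0)
PSO (4): 00, 02, 20, 22
PSO∖claimed = {22}

missing: P0.r0=2 P1.r0=2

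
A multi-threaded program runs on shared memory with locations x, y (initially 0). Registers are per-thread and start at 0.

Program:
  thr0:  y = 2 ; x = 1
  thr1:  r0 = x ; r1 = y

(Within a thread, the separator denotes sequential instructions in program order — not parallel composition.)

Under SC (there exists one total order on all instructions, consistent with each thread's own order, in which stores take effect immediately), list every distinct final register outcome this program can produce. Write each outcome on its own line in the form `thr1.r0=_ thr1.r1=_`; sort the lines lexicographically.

outcome vector order: (thr1.r0,thr1.r1)
|SC outcomes| = 3

thr1.r0=0 thr1.r1=0
thr1.r0=0 thr1.r1=2
thr1.r0=1 thr1.r1=2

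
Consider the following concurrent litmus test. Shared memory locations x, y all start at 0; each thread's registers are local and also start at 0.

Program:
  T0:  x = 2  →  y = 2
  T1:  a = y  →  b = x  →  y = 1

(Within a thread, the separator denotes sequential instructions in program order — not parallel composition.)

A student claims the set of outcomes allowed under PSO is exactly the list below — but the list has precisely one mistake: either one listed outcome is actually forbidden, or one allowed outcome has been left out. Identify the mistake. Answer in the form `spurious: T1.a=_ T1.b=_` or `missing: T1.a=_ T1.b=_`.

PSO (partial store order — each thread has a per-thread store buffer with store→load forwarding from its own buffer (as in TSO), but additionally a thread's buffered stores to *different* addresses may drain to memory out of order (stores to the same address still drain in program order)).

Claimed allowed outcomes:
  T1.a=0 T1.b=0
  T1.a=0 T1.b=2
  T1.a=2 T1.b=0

missing: T1.a=2 T1.b=2

outcome vector order: (T1.a,T1.b)
under PSO → <0 0>, <0 2>, <2 0>, <2 2>
PSO∖claimed = {<2 2>}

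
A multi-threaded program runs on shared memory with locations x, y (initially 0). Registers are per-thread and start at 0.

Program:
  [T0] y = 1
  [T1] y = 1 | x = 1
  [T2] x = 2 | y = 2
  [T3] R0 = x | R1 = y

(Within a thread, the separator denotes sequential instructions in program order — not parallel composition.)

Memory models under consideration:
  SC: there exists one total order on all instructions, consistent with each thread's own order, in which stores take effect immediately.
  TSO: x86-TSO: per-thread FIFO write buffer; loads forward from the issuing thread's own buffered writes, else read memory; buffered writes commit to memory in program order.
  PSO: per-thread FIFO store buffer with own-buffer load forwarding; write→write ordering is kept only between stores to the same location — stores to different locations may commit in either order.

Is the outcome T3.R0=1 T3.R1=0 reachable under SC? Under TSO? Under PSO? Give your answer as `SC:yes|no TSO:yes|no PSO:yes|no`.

SC:no TSO:no PSO:yes

outcome vector order: (T3.R0,T3.R1)
SC (8): <0 0> <0 1> <0 2> <1 1> <1 2> <2 0> <2 1> <2 2>
TSO (8): <0 0> <0 1> <0 2> <1 1> <1 2> <2 0> <2 1> <2 2>
PSO (9): <0 0> <0 1> <0 2> <1 0> <1 1> <1 2> <2 0> <2 1> <2 2>
target <1 0> ∈ {PSO}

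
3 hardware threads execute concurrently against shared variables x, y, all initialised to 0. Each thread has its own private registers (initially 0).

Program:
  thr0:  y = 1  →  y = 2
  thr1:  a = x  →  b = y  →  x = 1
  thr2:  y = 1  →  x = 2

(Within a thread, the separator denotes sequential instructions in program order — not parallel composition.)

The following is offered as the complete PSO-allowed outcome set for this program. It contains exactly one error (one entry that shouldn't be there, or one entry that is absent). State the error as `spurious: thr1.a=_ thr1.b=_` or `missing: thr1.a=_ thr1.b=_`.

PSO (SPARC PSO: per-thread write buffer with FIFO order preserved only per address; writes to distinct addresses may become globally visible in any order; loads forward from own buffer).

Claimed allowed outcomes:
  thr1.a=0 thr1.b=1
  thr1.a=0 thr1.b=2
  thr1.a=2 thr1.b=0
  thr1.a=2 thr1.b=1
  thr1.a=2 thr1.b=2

outcome vector order: (thr1.a,thr1.b)
PSO: 6 outcomes — {(0,0) (0,1) (0,2) (2,0) (2,1) (2,2)}
PSO∖claimed = {(0,0)}

missing: thr1.a=0 thr1.b=0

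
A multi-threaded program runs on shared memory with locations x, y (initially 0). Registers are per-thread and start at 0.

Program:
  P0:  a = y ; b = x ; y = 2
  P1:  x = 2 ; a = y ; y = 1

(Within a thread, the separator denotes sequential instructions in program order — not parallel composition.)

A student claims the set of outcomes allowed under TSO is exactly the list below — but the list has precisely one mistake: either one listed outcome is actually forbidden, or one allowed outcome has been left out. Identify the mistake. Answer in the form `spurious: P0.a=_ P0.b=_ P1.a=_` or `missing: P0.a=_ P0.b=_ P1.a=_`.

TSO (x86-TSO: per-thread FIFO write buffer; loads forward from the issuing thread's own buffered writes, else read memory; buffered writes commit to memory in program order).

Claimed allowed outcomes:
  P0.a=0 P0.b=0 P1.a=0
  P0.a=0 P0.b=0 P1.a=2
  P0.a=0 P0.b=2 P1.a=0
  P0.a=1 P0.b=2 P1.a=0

missing: P0.a=0 P0.b=2 P1.a=2

outcome vector order: (P0.a,P0.b,P1.a)
under TSO → 0/0/0; 0/0/2; 0/2/0; 0/2/2; 1/2/0
TSO∖claimed = {0/2/2}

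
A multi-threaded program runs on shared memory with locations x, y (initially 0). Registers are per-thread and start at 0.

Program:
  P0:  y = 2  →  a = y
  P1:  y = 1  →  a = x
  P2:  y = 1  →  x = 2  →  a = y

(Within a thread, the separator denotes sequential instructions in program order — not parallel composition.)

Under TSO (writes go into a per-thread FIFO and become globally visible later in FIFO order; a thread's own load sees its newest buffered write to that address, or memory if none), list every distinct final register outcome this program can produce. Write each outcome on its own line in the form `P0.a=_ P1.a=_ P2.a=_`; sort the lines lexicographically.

outcome vector order: (P0.a,P1.a,P2.a)
|TSO outcomes| = 8

P0.a=1 P1.a=0 P2.a=1
P0.a=1 P1.a=0 P2.a=2
P0.a=1 P1.a=2 P2.a=1
P0.a=1 P1.a=2 P2.a=2
P0.a=2 P1.a=0 P2.a=1
P0.a=2 P1.a=0 P2.a=2
P0.a=2 P1.a=2 P2.a=1
P0.a=2 P1.a=2 P2.a=2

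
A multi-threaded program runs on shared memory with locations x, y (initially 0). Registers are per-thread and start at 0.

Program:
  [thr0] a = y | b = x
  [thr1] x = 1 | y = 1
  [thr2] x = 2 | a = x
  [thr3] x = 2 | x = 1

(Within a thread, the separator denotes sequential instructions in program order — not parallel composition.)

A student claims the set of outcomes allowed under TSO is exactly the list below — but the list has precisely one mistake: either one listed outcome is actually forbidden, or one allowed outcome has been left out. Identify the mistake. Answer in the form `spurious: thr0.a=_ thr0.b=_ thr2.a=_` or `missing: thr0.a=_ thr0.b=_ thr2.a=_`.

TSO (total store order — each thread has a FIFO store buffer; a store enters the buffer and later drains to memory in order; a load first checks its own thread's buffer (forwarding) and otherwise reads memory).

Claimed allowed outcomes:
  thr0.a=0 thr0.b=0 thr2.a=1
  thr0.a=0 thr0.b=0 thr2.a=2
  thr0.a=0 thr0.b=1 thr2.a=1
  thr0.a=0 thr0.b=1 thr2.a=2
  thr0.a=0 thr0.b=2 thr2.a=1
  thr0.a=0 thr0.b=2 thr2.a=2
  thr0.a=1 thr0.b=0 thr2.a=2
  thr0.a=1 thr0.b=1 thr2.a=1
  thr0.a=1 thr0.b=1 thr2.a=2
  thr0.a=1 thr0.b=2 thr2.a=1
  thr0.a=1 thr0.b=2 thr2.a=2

spurious: thr0.a=1 thr0.b=0 thr2.a=2

outcome vector order: (thr0.a,thr0.b,thr2.a)
[TSO] allowed = {0/0/1; 0/0/2; 0/1/1; 0/1/2; 0/2/1; 0/2/2; 1/1/1; 1/1/2; 1/2/1; 1/2/2}
claimed∖TSO = {1/0/2}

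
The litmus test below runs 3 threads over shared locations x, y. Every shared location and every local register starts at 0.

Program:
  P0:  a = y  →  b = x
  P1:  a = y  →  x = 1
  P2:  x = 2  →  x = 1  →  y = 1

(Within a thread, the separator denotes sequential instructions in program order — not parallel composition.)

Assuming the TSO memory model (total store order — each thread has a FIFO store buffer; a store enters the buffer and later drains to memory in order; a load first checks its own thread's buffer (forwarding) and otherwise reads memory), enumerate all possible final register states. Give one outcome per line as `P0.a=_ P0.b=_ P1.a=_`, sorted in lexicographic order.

outcome vector order: (P0.a,P0.b,P1.a)
|TSO outcomes| = 8

P0.a=0 P0.b=0 P1.a=0
P0.a=0 P0.b=0 P1.a=1
P0.a=0 P0.b=1 P1.a=0
P0.a=0 P0.b=1 P1.a=1
P0.a=0 P0.b=2 P1.a=0
P0.a=0 P0.b=2 P1.a=1
P0.a=1 P0.b=1 P1.a=0
P0.a=1 P0.b=1 P1.a=1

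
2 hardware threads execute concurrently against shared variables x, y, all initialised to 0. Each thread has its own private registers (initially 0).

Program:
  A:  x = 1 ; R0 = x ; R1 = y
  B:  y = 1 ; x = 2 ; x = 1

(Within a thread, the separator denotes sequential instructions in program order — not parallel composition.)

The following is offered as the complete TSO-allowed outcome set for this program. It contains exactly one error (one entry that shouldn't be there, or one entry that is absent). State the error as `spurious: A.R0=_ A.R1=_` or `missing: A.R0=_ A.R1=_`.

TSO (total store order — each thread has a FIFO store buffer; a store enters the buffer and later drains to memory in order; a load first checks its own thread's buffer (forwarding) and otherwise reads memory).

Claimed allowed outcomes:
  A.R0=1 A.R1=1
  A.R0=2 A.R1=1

outcome vector order: (A.R0,A.R1)
TSO (3): (1,0) (1,1) (2,1)
TSO∖claimed = {(1,0)}

missing: A.R0=1 A.R1=0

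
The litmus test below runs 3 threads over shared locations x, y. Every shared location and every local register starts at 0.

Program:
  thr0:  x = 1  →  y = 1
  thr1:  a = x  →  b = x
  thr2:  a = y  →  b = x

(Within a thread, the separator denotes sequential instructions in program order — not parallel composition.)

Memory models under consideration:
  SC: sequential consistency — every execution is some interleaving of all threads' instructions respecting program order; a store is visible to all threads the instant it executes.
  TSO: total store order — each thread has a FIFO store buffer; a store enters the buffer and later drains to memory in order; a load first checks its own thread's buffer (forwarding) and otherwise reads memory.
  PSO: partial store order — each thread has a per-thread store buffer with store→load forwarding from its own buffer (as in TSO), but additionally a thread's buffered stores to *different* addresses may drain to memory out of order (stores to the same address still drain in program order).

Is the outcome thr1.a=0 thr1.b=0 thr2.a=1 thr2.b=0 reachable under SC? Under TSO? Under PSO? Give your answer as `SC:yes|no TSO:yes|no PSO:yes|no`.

SC:no TSO:no PSO:yes

outcome vector order: (thr1.a,thr1.b,thr2.a,thr2.b)
under SC → 0000 0001 0011 0100 0101 0111 1100 1101 1111
under TSO → 0000 0001 0011 0100 0101 0111 1100 1101 1111
under PSO → 0000 0001 0010 0011 0100 0101 0110 0111 1100 1101 1110 1111
target 0010 ∈ {PSO}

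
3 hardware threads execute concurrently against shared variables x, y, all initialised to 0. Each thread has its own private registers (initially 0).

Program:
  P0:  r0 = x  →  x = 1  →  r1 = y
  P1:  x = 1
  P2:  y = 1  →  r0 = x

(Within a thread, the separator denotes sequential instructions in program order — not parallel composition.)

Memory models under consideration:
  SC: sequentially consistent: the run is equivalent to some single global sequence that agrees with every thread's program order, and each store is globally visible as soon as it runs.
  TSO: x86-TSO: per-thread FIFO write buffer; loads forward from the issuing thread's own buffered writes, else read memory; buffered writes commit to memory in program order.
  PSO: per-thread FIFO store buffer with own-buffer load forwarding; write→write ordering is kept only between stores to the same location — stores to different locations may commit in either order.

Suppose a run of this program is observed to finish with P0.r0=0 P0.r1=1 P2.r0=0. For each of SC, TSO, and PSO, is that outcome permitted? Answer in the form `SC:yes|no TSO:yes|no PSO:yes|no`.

outcome vector order: (P0.r0,P0.r1,P2.r0)
SC: 6 outcomes — {001 010 011 101 110 111}
TSO: 8 outcomes — {000 001 010 011 100 101 110 111}
PSO: 8 outcomes — {000 001 010 011 100 101 110 111}
target 010 ∈ {SC,TSO,PSO}

SC:yes TSO:yes PSO:yes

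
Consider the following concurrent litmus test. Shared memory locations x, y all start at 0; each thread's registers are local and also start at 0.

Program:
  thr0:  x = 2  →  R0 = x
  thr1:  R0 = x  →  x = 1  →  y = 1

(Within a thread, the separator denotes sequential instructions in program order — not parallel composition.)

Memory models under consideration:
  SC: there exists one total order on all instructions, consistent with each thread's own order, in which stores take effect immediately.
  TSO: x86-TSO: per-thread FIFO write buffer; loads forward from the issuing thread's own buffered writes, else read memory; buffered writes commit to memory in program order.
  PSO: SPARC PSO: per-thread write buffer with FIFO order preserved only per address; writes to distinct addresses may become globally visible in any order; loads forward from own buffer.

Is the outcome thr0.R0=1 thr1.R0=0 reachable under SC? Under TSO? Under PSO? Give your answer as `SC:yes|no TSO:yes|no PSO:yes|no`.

SC:yes TSO:yes PSO:yes

outcome vector order: (thr0.R0,thr1.R0)
SC (4): 10; 12; 20; 22
TSO (4): 10; 12; 20; 22
PSO (4): 10; 12; 20; 22
target 10 ∈ {SC,TSO,PSO}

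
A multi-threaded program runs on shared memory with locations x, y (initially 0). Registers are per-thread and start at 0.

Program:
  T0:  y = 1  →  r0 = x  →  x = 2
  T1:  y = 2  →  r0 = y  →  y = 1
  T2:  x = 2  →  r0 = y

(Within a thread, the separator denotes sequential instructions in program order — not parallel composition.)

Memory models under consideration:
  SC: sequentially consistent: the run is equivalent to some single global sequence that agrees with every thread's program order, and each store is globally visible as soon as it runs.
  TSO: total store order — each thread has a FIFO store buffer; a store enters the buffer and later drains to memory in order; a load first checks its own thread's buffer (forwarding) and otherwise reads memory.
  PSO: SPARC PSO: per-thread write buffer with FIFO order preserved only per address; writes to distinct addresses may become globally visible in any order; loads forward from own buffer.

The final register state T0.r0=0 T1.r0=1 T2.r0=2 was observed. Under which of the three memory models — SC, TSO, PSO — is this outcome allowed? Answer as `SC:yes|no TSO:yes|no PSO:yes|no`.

SC:no TSO:yes PSO:yes

outcome vector order: (T0.r0,T1.r0,T2.r0)
[SC] allowed = {011 021 022 210 211 212 220 221 222}
[TSO] allowed = {010 011 012 020 021 022 210 211 212 220 221 222}
[PSO] allowed = {010 011 012 020 021 022 210 211 212 220 221 222}
target 012 ∈ {TSO,PSO}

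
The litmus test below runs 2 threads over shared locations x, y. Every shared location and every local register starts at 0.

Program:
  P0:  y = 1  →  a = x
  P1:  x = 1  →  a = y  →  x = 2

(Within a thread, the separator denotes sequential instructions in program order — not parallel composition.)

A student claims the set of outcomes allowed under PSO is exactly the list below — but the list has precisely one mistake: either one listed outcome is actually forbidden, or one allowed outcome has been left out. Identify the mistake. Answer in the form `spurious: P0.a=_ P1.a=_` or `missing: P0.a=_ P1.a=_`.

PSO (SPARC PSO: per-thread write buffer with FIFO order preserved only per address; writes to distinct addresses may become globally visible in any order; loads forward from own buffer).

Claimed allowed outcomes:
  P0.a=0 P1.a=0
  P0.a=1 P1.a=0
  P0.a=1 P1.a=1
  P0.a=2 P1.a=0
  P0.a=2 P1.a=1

outcome vector order: (P0.a,P1.a)
PSO: 6 outcomes — {0/0, 0/1, 1/0, 1/1, 2/0, 2/1}
PSO∖claimed = {0/1}

missing: P0.a=0 P1.a=1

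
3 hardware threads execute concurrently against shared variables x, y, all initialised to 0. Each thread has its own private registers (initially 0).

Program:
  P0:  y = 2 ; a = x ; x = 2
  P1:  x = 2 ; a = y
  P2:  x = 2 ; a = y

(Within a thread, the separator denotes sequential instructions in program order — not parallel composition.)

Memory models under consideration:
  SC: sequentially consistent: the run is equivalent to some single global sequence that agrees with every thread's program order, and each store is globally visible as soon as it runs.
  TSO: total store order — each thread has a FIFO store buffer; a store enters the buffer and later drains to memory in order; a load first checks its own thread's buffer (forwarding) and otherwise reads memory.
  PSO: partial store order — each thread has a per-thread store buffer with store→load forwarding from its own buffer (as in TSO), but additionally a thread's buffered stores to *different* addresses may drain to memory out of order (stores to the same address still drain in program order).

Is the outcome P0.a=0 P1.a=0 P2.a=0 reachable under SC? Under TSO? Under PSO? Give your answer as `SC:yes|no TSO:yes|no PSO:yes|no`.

SC:no TSO:yes PSO:yes

outcome vector order: (P0.a,P1.a,P2.a)
SC: 5 outcomes — {(0,2,2) (2,0,0) (2,0,2) (2,2,0) (2,2,2)}
TSO: 8 outcomes — {(0,0,0) (0,0,2) (0,2,0) (0,2,2) (2,0,0) (2,0,2) (2,2,0) (2,2,2)}
PSO: 8 outcomes — {(0,0,0) (0,0,2) (0,2,0) (0,2,2) (2,0,0) (2,0,2) (2,2,0) (2,2,2)}
target (0,0,0) ∈ {TSO,PSO}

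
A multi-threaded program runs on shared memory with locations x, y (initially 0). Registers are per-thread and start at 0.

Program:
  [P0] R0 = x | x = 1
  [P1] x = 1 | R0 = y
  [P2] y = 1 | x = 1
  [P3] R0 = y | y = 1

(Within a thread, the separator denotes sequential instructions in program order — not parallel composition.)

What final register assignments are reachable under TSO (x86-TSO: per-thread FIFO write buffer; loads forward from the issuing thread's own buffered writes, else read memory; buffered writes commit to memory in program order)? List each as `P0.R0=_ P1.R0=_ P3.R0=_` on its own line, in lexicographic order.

outcome vector order: (P0.R0,P1.R0,P3.R0)
|TSO outcomes| = 8

P0.R0=0 P1.R0=0 P3.R0=0
P0.R0=0 P1.R0=0 P3.R0=1
P0.R0=0 P1.R0=1 P3.R0=0
P0.R0=0 P1.R0=1 P3.R0=1
P0.R0=1 P1.R0=0 P3.R0=0
P0.R0=1 P1.R0=0 P3.R0=1
P0.R0=1 P1.R0=1 P3.R0=0
P0.R0=1 P1.R0=1 P3.R0=1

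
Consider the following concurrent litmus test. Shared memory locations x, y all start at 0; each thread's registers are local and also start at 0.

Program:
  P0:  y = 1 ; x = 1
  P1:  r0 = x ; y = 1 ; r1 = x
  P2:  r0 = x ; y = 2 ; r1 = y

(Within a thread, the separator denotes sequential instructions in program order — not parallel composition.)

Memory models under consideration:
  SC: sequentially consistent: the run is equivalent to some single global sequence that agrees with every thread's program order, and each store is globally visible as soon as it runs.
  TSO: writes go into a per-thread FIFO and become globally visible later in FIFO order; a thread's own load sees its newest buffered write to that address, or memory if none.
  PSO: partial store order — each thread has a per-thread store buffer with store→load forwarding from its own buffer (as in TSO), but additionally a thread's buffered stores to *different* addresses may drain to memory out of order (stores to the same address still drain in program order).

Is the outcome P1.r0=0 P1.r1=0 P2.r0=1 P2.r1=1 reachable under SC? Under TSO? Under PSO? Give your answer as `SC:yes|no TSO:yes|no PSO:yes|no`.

outcome vector order: (P1.r0,P1.r1,P2.r0,P2.r1)
SC: 11 outcomes — {(0,0,0,1) (0,0,0,2) (0,0,1,2) (0,1,0,1) (0,1,0,2) (0,1,1,1) (0,1,1,2) (1,1,0,1) (1,1,0,2) (1,1,1,1) (1,1,1,2)}
TSO: 12 outcomes — {(0,0,0,1) (0,0,0,2) (0,0,1,1) (0,0,1,2) (0,1,0,1) (0,1,0,2) (0,1,1,1) (0,1,1,2) (1,1,0,1) (1,1,0,2) (1,1,1,1) (1,1,1,2)}
PSO: 12 outcomes — {(0,0,0,1) (0,0,0,2) (0,0,1,1) (0,0,1,2) (0,1,0,1) (0,1,0,2) (0,1,1,1) (0,1,1,2) (1,1,0,1) (1,1,0,2) (1,1,1,1) (1,1,1,2)}
target (0,0,1,1) ∈ {TSO,PSO}

SC:no TSO:yes PSO:yes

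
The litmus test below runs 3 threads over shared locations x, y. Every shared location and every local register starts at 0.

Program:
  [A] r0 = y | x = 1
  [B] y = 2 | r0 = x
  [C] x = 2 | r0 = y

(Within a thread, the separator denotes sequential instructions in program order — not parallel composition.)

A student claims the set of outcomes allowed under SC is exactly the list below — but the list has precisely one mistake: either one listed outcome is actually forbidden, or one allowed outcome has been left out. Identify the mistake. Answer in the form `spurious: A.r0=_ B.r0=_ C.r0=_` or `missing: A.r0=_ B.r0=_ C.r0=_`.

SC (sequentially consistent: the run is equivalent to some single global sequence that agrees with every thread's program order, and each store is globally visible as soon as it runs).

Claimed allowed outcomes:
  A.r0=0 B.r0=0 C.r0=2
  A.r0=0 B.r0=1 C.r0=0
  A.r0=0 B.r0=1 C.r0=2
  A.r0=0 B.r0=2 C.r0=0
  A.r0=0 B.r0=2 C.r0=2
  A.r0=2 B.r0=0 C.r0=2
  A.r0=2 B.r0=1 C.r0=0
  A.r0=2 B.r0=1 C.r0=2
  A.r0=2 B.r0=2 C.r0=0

missing: A.r0=2 B.r0=2 C.r0=2

outcome vector order: (A.r0,B.r0,C.r0)
SC: 10 outcomes — {(0,0,2); (0,1,0); (0,1,2); (0,2,0); (0,2,2); (2,0,2); (2,1,0); (2,1,2); (2,2,0); (2,2,2)}
SC∖claimed = {(2,2,2)}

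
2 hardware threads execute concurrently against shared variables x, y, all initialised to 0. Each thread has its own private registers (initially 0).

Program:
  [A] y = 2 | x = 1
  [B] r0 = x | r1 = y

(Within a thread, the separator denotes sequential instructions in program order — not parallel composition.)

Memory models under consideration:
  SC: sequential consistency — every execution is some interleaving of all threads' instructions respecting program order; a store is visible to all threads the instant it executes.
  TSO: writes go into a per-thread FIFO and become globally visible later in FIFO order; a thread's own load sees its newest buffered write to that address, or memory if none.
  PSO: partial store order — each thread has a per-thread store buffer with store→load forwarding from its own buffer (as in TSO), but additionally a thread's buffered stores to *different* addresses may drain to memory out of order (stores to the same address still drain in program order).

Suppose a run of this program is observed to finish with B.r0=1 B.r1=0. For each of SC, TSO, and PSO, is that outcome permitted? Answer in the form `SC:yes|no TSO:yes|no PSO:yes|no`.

outcome vector order: (B.r0,B.r1)
[SC] allowed = {<0 0>, <0 2>, <1 2>}
[TSO] allowed = {<0 0>, <0 2>, <1 2>}
[PSO] allowed = {<0 0>, <0 2>, <1 0>, <1 2>}
target <1 0> ∈ {PSO}

SC:no TSO:no PSO:yes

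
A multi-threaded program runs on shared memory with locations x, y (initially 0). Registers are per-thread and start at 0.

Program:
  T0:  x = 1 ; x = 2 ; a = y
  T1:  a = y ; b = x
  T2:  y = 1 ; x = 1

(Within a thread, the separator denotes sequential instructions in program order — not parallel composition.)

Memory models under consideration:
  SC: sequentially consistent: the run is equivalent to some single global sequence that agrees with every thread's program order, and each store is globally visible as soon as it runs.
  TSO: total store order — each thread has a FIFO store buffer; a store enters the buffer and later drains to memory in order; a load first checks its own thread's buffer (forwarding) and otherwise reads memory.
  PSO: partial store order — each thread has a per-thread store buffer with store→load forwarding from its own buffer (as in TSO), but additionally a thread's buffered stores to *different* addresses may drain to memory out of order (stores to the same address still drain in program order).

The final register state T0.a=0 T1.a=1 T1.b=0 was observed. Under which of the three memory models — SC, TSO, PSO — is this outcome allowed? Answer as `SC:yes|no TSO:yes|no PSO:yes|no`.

outcome vector order: (T0.a,T1.a,T1.b)
[SC] allowed = {000; 001; 002; 011; 012; 100; 101; 102; 110; 111; 112}
[TSO] allowed = {000; 001; 002; 010; 011; 012; 100; 101; 102; 110; 111; 112}
[PSO] allowed = {000; 001; 002; 010; 011; 012; 100; 101; 102; 110; 111; 112}
target 010 ∈ {TSO,PSO}

SC:no TSO:yes PSO:yes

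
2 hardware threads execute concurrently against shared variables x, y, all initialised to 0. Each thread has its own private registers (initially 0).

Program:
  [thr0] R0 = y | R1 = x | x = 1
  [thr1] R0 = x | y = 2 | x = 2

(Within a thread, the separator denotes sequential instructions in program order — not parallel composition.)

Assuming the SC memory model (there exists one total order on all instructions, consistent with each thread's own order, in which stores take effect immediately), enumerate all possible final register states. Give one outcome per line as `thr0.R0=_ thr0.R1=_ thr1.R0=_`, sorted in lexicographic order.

outcome vector order: (thr0.R0,thr0.R1,thr1.R0)
|SC outcomes| = 5

thr0.R0=0 thr0.R1=0 thr1.R0=0
thr0.R0=0 thr0.R1=0 thr1.R0=1
thr0.R0=0 thr0.R1=2 thr1.R0=0
thr0.R0=2 thr0.R1=0 thr1.R0=0
thr0.R0=2 thr0.R1=2 thr1.R0=0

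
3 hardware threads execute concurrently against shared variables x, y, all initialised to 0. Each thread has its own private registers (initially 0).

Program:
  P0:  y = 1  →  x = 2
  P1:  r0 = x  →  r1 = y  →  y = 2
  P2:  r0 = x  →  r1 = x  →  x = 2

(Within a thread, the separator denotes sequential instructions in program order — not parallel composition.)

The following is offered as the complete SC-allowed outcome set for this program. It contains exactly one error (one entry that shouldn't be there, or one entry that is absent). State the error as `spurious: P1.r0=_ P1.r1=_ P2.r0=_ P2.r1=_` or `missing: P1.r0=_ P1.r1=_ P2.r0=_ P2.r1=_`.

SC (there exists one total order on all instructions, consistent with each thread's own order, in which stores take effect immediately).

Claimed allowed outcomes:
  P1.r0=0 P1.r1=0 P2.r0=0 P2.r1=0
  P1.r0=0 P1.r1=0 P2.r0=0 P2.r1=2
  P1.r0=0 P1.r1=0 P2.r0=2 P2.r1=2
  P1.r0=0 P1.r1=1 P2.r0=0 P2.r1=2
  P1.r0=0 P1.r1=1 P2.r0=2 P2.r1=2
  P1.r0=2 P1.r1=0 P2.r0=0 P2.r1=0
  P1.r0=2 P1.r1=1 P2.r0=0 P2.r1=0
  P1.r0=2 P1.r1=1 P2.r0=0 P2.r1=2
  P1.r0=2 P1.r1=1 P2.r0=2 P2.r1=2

missing: P1.r0=0 P1.r1=1 P2.r0=0 P2.r1=0

outcome vector order: (P1.r0,P1.r1,P2.r0,P2.r1)
SC (10): (0,0,0,0), (0,0,0,2), (0,0,2,2), (0,1,0,0), (0,1,0,2), (0,1,2,2), (2,0,0,0), (2,1,0,0), (2,1,0,2), (2,1,2,2)
SC∖claimed = {(0,1,0,0)}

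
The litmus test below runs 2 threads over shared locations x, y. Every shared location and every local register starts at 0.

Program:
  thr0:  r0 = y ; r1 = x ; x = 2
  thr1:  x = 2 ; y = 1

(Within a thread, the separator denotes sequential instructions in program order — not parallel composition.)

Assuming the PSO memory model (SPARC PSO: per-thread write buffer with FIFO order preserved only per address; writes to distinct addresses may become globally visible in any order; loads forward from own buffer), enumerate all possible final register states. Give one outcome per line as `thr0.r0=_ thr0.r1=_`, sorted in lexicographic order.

thr0.r0=0 thr0.r1=0
thr0.r0=0 thr0.r1=2
thr0.r0=1 thr0.r1=0
thr0.r0=1 thr0.r1=2

outcome vector order: (thr0.r0,thr0.r1)
|PSO outcomes| = 4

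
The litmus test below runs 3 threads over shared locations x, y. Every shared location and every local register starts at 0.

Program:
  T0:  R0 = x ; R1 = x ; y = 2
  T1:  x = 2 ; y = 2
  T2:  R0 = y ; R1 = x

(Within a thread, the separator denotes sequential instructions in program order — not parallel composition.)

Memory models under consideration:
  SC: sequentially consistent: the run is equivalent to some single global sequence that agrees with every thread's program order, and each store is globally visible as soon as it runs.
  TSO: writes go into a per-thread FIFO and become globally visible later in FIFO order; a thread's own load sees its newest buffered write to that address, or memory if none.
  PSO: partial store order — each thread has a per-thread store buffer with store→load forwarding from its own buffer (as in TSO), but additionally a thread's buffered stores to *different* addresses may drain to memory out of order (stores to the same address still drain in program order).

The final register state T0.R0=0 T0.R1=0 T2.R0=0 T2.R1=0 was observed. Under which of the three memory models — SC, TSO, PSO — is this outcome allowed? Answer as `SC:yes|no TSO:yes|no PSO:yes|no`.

SC:yes TSO:yes PSO:yes

outcome vector order: (T0.R0,T0.R1,T2.R0,T2.R1)
under SC → <0 0 0 0>; <0 0 0 2>; <0 0 2 0>; <0 0 2 2>; <0 2 0 0>; <0 2 0 2>; <0 2 2 2>; <2 2 0 0>; <2 2 0 2>; <2 2 2 2>
under TSO → <0 0 0 0>; <0 0 0 2>; <0 0 2 0>; <0 0 2 2>; <0 2 0 0>; <0 2 0 2>; <0 2 2 2>; <2 2 0 0>; <2 2 0 2>; <2 2 2 2>
under PSO → <0 0 0 0>; <0 0 0 2>; <0 0 2 0>; <0 0 2 2>; <0 2 0 0>; <0 2 0 2>; <0 2 2 0>; <0 2 2 2>; <2 2 0 0>; <2 2 0 2>; <2 2 2 0>; <2 2 2 2>
target <0 0 0 0> ∈ {SC,TSO,PSO}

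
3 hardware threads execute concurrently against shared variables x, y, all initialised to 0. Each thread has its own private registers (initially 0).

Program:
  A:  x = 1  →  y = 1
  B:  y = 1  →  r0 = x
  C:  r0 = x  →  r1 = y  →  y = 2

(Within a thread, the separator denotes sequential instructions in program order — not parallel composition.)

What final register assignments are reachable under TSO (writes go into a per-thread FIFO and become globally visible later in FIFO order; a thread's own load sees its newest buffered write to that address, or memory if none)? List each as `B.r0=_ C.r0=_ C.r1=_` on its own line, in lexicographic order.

outcome vector order: (B.r0,C.r0,C.r1)
|TSO outcomes| = 8

B.r0=0 C.r0=0 C.r1=0
B.r0=0 C.r0=0 C.r1=1
B.r0=0 C.r0=1 C.r1=0
B.r0=0 C.r0=1 C.r1=1
B.r0=1 C.r0=0 C.r1=0
B.r0=1 C.r0=0 C.r1=1
B.r0=1 C.r0=1 C.r1=0
B.r0=1 C.r0=1 C.r1=1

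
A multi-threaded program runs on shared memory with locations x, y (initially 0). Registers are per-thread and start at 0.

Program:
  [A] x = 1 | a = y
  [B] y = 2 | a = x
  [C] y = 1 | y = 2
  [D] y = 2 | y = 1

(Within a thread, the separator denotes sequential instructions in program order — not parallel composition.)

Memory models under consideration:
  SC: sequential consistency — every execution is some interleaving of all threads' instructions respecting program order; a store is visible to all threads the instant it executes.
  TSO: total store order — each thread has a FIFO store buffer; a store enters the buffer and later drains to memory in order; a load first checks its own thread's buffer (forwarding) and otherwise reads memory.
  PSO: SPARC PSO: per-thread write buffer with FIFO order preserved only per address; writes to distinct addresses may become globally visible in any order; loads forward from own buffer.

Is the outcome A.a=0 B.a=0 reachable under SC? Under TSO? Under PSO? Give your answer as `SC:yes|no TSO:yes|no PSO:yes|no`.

SC:no TSO:yes PSO:yes

outcome vector order: (A.a,B.a)
[SC] allowed = {01; 10; 11; 20; 21}
[TSO] allowed = {00; 01; 10; 11; 20; 21}
[PSO] allowed = {00; 01; 10; 11; 20; 21}
target 00 ∈ {TSO,PSO}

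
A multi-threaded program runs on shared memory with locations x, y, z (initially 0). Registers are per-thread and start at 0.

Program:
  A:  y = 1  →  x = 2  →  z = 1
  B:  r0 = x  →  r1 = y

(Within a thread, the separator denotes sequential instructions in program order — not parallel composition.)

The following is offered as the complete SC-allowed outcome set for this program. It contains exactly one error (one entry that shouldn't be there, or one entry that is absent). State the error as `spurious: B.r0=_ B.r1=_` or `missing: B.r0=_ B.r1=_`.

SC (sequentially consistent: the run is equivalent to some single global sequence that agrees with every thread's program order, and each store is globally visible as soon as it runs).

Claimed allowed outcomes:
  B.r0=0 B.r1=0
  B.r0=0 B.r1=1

outcome vector order: (B.r0,B.r1)
under SC → (0,0); (0,1); (2,1)
SC∖claimed = {(2,1)}

missing: B.r0=2 B.r1=1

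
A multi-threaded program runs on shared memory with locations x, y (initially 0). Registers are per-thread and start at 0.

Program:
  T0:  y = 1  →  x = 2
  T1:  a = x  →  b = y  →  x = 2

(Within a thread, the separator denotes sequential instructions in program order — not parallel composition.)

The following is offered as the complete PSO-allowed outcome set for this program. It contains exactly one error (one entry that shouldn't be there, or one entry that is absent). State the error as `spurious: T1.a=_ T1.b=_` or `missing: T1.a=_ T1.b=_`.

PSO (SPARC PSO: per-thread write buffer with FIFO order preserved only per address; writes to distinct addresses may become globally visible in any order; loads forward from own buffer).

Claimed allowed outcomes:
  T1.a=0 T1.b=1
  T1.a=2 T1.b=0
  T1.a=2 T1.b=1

missing: T1.a=0 T1.b=0

outcome vector order: (T1.a,T1.b)
under PSO → 00, 01, 20, 21
PSO∖claimed = {00}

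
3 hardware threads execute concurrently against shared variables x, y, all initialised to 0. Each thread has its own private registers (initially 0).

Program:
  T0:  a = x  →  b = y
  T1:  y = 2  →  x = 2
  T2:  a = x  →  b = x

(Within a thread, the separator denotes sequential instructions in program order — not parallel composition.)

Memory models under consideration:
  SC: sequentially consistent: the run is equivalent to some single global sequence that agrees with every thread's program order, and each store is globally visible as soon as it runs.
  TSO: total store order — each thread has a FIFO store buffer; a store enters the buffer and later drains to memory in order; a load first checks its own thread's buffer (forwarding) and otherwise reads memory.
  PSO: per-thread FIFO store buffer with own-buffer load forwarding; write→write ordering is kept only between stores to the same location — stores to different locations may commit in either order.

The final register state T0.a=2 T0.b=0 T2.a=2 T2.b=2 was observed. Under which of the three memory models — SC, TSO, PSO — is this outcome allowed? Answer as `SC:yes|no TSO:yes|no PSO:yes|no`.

outcome vector order: (T0.a,T0.b,T2.a,T2.b)
SC: 9 outcomes — {(0,0,0,0), (0,0,0,2), (0,0,2,2), (0,2,0,0), (0,2,0,2), (0,2,2,2), (2,2,0,0), (2,2,0,2), (2,2,2,2)}
TSO: 9 outcomes — {(0,0,0,0), (0,0,0,2), (0,0,2,2), (0,2,0,0), (0,2,0,2), (0,2,2,2), (2,2,0,0), (2,2,0,2), (2,2,2,2)}
PSO: 12 outcomes — {(0,0,0,0), (0,0,0,2), (0,0,2,2), (0,2,0,0), (0,2,0,2), (0,2,2,2), (2,0,0,0), (2,0,0,2), (2,0,2,2), (2,2,0,0), (2,2,0,2), (2,2,2,2)}
target (2,0,2,2) ∈ {PSO}

SC:no TSO:no PSO:yes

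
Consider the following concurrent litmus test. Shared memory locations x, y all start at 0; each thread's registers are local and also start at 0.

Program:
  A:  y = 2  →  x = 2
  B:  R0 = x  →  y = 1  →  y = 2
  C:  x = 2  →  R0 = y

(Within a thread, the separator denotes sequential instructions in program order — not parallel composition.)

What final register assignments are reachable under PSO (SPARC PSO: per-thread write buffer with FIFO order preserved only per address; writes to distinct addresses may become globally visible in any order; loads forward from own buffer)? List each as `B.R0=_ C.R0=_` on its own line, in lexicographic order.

outcome vector order: (B.R0,C.R0)
|PSO outcomes| = 6

B.R0=0 C.R0=0
B.R0=0 C.R0=1
B.R0=0 C.R0=2
B.R0=2 C.R0=0
B.R0=2 C.R0=1
B.R0=2 C.R0=2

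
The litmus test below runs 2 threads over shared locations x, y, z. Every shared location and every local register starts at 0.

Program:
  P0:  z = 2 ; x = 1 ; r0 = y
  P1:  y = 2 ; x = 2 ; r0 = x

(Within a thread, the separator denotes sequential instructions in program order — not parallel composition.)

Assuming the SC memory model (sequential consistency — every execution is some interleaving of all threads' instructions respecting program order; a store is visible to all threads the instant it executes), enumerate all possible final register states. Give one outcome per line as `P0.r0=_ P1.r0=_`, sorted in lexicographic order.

P0.r0=0 P1.r0=2
P0.r0=2 P1.r0=1
P0.r0=2 P1.r0=2

outcome vector order: (P0.r0,P1.r0)
|SC outcomes| = 3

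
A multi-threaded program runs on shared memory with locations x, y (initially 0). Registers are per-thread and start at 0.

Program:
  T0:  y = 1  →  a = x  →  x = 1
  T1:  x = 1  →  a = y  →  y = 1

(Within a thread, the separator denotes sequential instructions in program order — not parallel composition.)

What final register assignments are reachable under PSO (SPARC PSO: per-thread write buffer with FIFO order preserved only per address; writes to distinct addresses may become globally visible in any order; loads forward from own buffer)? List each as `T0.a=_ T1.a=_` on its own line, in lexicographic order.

outcome vector order: (T0.a,T1.a)
|PSO outcomes| = 4

T0.a=0 T1.a=0
T0.a=0 T1.a=1
T0.a=1 T1.a=0
T0.a=1 T1.a=1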